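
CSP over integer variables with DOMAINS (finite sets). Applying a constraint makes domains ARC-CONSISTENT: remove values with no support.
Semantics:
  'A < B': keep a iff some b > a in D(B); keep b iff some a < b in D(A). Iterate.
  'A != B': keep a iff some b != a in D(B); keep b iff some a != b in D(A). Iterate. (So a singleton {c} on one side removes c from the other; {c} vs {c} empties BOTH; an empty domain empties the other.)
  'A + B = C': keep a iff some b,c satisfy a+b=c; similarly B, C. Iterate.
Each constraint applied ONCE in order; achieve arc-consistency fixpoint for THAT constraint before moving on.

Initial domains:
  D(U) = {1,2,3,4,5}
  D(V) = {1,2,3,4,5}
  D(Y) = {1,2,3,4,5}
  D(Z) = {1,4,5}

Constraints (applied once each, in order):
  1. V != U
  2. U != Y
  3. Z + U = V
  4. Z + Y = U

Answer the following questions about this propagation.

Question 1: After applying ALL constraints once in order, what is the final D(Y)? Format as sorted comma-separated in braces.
Constraint 1 (V != U) on D(V)={1,2,3,4,5} D(U)={1,2,3,4,5}: no change
Constraint 2 (U != Y) on D(U)={1,2,3,4,5} D(Y)={1,2,3,4,5}: no change
Constraint 3 (Z + U = V) on D(Z)={1,4,5} D(U)={1,2,3,4,5} D(V)={1,2,3,4,5}: Z {1,4,5}->{1,4}; U {1,2,3,4,5}->{1,2,3,4}; V {1,2,3,4,5}->{2,3,4,5}
Constraint 4 (Z + Y = U) on D(Z)={1,4} D(Y)={1,2,3,4,5} D(U)={1,2,3,4}: Z {1,4}->{1}; Y {1,2,3,4,5}->{1,2,3}; U {1,2,3,4}->{2,3,4}
So after all 4 constraints: D(Y) = {1,2,3}

Answer: {1,2,3}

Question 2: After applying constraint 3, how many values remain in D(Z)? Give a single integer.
Answer: 2

Derivation:
Constraint 1 (V != U) on D(V)={1,2,3,4,5} D(U)={1,2,3,4,5}: no change
Constraint 2 (U != Y) on D(U)={1,2,3,4,5} D(Y)={1,2,3,4,5}: no change
Constraint 3 (Z + U = V) on D(Z)={1,4,5} D(U)={1,2,3,4,5} D(V)={1,2,3,4,5}: Z {1,4,5}->{1,4}; U {1,2,3,4,5}->{1,2,3,4}; V {1,2,3,4,5}->{2,3,4,5}
So after constraint 3: D(Z)={1,4}, size = 2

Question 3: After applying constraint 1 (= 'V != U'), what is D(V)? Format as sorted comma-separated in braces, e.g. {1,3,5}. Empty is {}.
Answer: {1,2,3,4,5}

Derivation:
Constraint 1 (V != U) on D(V)={1,2,3,4,5} D(U)={1,2,3,4,5}: no change
So after constraint 1: D(V) = {1,2,3,4,5}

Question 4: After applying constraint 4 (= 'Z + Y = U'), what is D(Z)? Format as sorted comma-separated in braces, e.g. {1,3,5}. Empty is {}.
Constraint 1 (V != U) on D(V)={1,2,3,4,5} D(U)={1,2,3,4,5}: no change
Constraint 2 (U != Y) on D(U)={1,2,3,4,5} D(Y)={1,2,3,4,5}: no change
Constraint 3 (Z + U = V) on D(Z)={1,4,5} D(U)={1,2,3,4,5} D(V)={1,2,3,4,5}: Z {1,4,5}->{1,4}; U {1,2,3,4,5}->{1,2,3,4}; V {1,2,3,4,5}->{2,3,4,5}
Constraint 4 (Z + Y = U) on D(Z)={1,4} D(Y)={1,2,3,4,5} D(U)={1,2,3,4}: Z {1,4}->{1}; Y {1,2,3,4,5}->{1,2,3}; U {1,2,3,4}->{2,3,4}
So after constraint 4: D(Z) = {1}

Answer: {1}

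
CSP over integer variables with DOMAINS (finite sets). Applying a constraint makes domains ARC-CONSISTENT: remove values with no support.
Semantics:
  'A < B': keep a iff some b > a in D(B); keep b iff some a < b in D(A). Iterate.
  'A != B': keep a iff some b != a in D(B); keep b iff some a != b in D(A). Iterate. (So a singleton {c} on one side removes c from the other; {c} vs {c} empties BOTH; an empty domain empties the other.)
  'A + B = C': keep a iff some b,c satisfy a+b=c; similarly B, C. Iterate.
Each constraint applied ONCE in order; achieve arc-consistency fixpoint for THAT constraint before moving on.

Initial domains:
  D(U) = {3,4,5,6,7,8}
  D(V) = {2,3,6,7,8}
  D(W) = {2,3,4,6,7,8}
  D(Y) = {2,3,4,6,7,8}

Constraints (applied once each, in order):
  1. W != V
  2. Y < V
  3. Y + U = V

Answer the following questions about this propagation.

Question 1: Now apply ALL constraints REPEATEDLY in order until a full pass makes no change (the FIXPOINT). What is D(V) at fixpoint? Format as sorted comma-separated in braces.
pass 0 (initial): D(V)={2,3,6,7,8}
pass 1: U {3,4,5,6,7,8}->{3,4,5,6}; V {2,3,6,7,8}->{6,7,8}; Y {2,3,4,6,7,8}->{2,3,4}
pass 2: no change
Fixpoint after 2 passes: D(V) = {6,7,8}

Answer: {6,7,8}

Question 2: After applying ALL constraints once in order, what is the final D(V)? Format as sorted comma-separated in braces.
Constraint 1 (W != V) on D(W)={2,3,4,6,7,8} D(V)={2,3,6,7,8}: no change
Constraint 2 (Y < V) on D(Y)={2,3,4,6,7,8} D(V)={2,3,6,7,8}: Y {2,3,4,6,7,8}->{2,3,4,6,7}; V {2,3,6,7,8}->{3,6,7,8}
Constraint 3 (Y + U = V) on D(Y)={2,3,4,6,7} D(U)={3,4,5,6,7,8} D(V)={3,6,7,8}: Y {2,3,4,6,7}->{2,3,4}; U {3,4,5,6,7,8}->{3,4,5,6}; V {3,6,7,8}->{6,7,8}
So after all 3 constraints: D(V) = {6,7,8}

Answer: {6,7,8}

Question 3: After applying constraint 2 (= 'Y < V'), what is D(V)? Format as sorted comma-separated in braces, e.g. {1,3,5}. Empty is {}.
Constraint 1 (W != V) on D(W)={2,3,4,6,7,8} D(V)={2,3,6,7,8}: no change
Constraint 2 (Y < V) on D(Y)={2,3,4,6,7,8} D(V)={2,3,6,7,8}: Y {2,3,4,6,7,8}->{2,3,4,6,7}; V {2,3,6,7,8}->{3,6,7,8}
So after constraint 2: D(V) = {3,6,7,8}

Answer: {3,6,7,8}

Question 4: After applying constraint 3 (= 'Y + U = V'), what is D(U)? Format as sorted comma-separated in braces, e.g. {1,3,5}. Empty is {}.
Answer: {3,4,5,6}

Derivation:
Constraint 1 (W != V) on D(W)={2,3,4,6,7,8} D(V)={2,3,6,7,8}: no change
Constraint 2 (Y < V) on D(Y)={2,3,4,6,7,8} D(V)={2,3,6,7,8}: Y {2,3,4,6,7,8}->{2,3,4,6,7}; V {2,3,6,7,8}->{3,6,7,8}
Constraint 3 (Y + U = V) on D(Y)={2,3,4,6,7} D(U)={3,4,5,6,7,8} D(V)={3,6,7,8}: Y {2,3,4,6,7}->{2,3,4}; U {3,4,5,6,7,8}->{3,4,5,6}; V {3,6,7,8}->{6,7,8}
So after constraint 3: D(U) = {3,4,5,6}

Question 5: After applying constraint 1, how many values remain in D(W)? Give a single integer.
Constraint 1 (W != V) on D(W)={2,3,4,6,7,8} D(V)={2,3,6,7,8}: no change
So after constraint 1: D(W)={2,3,4,6,7,8}, size = 6

Answer: 6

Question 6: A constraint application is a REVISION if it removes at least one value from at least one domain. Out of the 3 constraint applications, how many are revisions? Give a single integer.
Constraint 1 (W != V) on D(W)={2,3,4,6,7,8} D(V)={2,3,6,7,8}: no change => not a revision
Constraint 2 (Y < V) on D(Y)={2,3,4,6,7,8} D(V)={2,3,6,7,8}: Y {2,3,4,6,7,8}->{2,3,4,6,7}; V {2,3,6,7,8}->{3,6,7,8} => REVISION
Constraint 3 (Y + U = V) on D(Y)={2,3,4,6,7} D(U)={3,4,5,6,7,8} D(V)={3,6,7,8}: Y {2,3,4,6,7}->{2,3,4}; U {3,4,5,6,7,8}->{3,4,5,6}; V {3,6,7,8}->{6,7,8} => REVISION
Total revisions = 2

Answer: 2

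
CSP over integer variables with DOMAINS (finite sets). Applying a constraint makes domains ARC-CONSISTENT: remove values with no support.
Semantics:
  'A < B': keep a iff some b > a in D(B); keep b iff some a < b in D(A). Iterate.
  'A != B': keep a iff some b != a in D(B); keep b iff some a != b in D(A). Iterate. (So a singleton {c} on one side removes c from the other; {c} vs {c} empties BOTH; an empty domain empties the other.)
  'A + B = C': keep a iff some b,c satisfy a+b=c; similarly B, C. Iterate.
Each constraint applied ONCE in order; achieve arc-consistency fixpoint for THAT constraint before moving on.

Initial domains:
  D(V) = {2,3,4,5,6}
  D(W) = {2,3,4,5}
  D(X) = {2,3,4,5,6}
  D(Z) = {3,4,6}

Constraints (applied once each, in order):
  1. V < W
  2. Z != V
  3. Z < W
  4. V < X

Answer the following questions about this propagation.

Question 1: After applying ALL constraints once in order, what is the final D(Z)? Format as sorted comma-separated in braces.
Answer: {3,4}

Derivation:
Constraint 1 (V < W) on D(V)={2,3,4,5,6} D(W)={2,3,4,5}: V {2,3,4,5,6}->{2,3,4}; W {2,3,4,5}->{3,4,5}
Constraint 2 (Z != V) on D(Z)={3,4,6} D(V)={2,3,4}: no change
Constraint 3 (Z < W) on D(Z)={3,4,6} D(W)={3,4,5}: Z {3,4,6}->{3,4}; W {3,4,5}->{4,5}
Constraint 4 (V < X) on D(V)={2,3,4} D(X)={2,3,4,5,6}: X {2,3,4,5,6}->{3,4,5,6}
So after all 4 constraints: D(Z) = {3,4}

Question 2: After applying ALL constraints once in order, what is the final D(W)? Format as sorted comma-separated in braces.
Answer: {4,5}

Derivation:
Constraint 1 (V < W) on D(V)={2,3,4,5,6} D(W)={2,3,4,5}: V {2,3,4,5,6}->{2,3,4}; W {2,3,4,5}->{3,4,5}
Constraint 2 (Z != V) on D(Z)={3,4,6} D(V)={2,3,4}: no change
Constraint 3 (Z < W) on D(Z)={3,4,6} D(W)={3,4,5}: Z {3,4,6}->{3,4}; W {3,4,5}->{4,5}
Constraint 4 (V < X) on D(V)={2,3,4} D(X)={2,3,4,5,6}: X {2,3,4,5,6}->{3,4,5,6}
So after all 4 constraints: D(W) = {4,5}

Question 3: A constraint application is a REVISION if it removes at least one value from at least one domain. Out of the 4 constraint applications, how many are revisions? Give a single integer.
Answer: 3

Derivation:
Constraint 1 (V < W) on D(V)={2,3,4,5,6} D(W)={2,3,4,5}: V {2,3,4,5,6}->{2,3,4}; W {2,3,4,5}->{3,4,5} => REVISION
Constraint 2 (Z != V) on D(Z)={3,4,6} D(V)={2,3,4}: no change => not a revision
Constraint 3 (Z < W) on D(Z)={3,4,6} D(W)={3,4,5}: Z {3,4,6}->{3,4}; W {3,4,5}->{4,5} => REVISION
Constraint 4 (V < X) on D(V)={2,3,4} D(X)={2,3,4,5,6}: X {2,3,4,5,6}->{3,4,5,6} => REVISION
Total revisions = 3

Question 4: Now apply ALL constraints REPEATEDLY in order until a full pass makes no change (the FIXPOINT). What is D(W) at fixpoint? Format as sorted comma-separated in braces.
Answer: {4,5}

Derivation:
pass 0 (initial): D(W)={2,3,4,5}
pass 1: V {2,3,4,5,6}->{2,3,4}; W {2,3,4,5}->{4,5}; X {2,3,4,5,6}->{3,4,5,6}; Z {3,4,6}->{3,4}
pass 2: no change
Fixpoint after 2 passes: D(W) = {4,5}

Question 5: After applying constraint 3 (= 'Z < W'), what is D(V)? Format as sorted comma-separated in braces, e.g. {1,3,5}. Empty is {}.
Answer: {2,3,4}

Derivation:
Constraint 1 (V < W) on D(V)={2,3,4,5,6} D(W)={2,3,4,5}: V {2,3,4,5,6}->{2,3,4}; W {2,3,4,5}->{3,4,5}
Constraint 2 (Z != V) on D(Z)={3,4,6} D(V)={2,3,4}: no change
Constraint 3 (Z < W) on D(Z)={3,4,6} D(W)={3,4,5}: Z {3,4,6}->{3,4}; W {3,4,5}->{4,5}
So after constraint 3: D(V) = {2,3,4}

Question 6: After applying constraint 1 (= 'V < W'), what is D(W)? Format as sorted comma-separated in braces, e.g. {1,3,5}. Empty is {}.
Constraint 1 (V < W) on D(V)={2,3,4,5,6} D(W)={2,3,4,5}: V {2,3,4,5,6}->{2,3,4}; W {2,3,4,5}->{3,4,5}
So after constraint 1: D(W) = {3,4,5}

Answer: {3,4,5}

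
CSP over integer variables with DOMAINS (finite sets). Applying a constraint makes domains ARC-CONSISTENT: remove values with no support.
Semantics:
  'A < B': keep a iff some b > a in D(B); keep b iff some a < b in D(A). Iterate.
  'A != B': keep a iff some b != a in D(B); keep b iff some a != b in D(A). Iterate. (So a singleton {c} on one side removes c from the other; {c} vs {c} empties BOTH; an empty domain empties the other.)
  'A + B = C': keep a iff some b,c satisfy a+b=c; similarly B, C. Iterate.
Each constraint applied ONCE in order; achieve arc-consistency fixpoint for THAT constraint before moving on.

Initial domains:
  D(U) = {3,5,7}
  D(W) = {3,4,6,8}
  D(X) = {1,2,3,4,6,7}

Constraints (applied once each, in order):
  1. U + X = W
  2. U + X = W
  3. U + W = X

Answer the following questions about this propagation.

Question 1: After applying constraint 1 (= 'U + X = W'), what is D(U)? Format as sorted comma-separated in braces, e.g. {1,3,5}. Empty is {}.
Answer: {3,5,7}

Derivation:
Constraint 1 (U + X = W) on D(U)={3,5,7} D(X)={1,2,3,4,6,7} D(W)={3,4,6,8}: X {1,2,3,4,6,7}->{1,3}; W {3,4,6,8}->{4,6,8}
So after constraint 1: D(U) = {3,5,7}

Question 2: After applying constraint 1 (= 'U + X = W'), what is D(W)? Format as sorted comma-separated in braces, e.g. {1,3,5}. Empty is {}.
Answer: {4,6,8}

Derivation:
Constraint 1 (U + X = W) on D(U)={3,5,7} D(X)={1,2,3,4,6,7} D(W)={3,4,6,8}: X {1,2,3,4,6,7}->{1,3}; W {3,4,6,8}->{4,6,8}
So after constraint 1: D(W) = {4,6,8}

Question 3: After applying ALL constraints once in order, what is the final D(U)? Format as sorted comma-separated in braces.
Answer: {}

Derivation:
Constraint 1 (U + X = W) on D(U)={3,5,7} D(X)={1,2,3,4,6,7} D(W)={3,4,6,8}: X {1,2,3,4,6,7}->{1,3}; W {3,4,6,8}->{4,6,8}
Constraint 2 (U + X = W) on D(U)={3,5,7} D(X)={1,3} D(W)={4,6,8}: no change
Constraint 3 (U + W = X) on D(U)={3,5,7} D(W)={4,6,8} D(X)={1,3}: U {3,5,7}->{}; W {4,6,8}->{}; X {1,3}->{}
So after all 3 constraints: D(U) = {}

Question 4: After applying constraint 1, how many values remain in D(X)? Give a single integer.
Answer: 2

Derivation:
Constraint 1 (U + X = W) on D(U)={3,5,7} D(X)={1,2,3,4,6,7} D(W)={3,4,6,8}: X {1,2,3,4,6,7}->{1,3}; W {3,4,6,8}->{4,6,8}
So after constraint 1: D(X)={1,3}, size = 2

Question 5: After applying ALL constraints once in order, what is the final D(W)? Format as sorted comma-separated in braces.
Answer: {}

Derivation:
Constraint 1 (U + X = W) on D(U)={3,5,7} D(X)={1,2,3,4,6,7} D(W)={3,4,6,8}: X {1,2,3,4,6,7}->{1,3}; W {3,4,6,8}->{4,6,8}
Constraint 2 (U + X = W) on D(U)={3,5,7} D(X)={1,3} D(W)={4,6,8}: no change
Constraint 3 (U + W = X) on D(U)={3,5,7} D(W)={4,6,8} D(X)={1,3}: U {3,5,7}->{}; W {4,6,8}->{}; X {1,3}->{}
So after all 3 constraints: D(W) = {}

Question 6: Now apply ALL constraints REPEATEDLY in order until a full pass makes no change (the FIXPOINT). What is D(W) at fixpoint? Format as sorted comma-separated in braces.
pass 0 (initial): D(W)={3,4,6,8}
pass 1: U {3,5,7}->{}; W {3,4,6,8}->{}; X {1,2,3,4,6,7}->{}
pass 2: no change
Fixpoint after 2 passes: D(W) = {}

Answer: {}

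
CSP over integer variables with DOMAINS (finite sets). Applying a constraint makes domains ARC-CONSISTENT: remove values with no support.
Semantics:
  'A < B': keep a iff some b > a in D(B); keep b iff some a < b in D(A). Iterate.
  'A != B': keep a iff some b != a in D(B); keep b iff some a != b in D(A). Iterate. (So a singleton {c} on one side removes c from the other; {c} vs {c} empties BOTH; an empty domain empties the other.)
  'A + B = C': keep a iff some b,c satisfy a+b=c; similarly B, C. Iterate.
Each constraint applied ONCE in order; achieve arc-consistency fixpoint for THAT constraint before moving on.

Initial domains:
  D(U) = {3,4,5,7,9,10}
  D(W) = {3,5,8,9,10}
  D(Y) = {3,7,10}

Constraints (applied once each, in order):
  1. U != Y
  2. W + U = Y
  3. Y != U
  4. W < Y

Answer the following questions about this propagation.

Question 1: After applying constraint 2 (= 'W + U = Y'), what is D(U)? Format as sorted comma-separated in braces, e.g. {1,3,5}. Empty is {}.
Constraint 1 (U != Y) on D(U)={3,4,5,7,9,10} D(Y)={3,7,10}: no change
Constraint 2 (W + U = Y) on D(W)={3,5,8,9,10} D(U)={3,4,5,7,9,10} D(Y)={3,7,10}: W {3,5,8,9,10}->{3,5}; U {3,4,5,7,9,10}->{4,5,7}; Y {3,7,10}->{7,10}
So after constraint 2: D(U) = {4,5,7}

Answer: {4,5,7}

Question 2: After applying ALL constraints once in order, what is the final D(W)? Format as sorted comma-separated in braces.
Constraint 1 (U != Y) on D(U)={3,4,5,7,9,10} D(Y)={3,7,10}: no change
Constraint 2 (W + U = Y) on D(W)={3,5,8,9,10} D(U)={3,4,5,7,9,10} D(Y)={3,7,10}: W {3,5,8,9,10}->{3,5}; U {3,4,5,7,9,10}->{4,5,7}; Y {3,7,10}->{7,10}
Constraint 3 (Y != U) on D(Y)={7,10} D(U)={4,5,7}: no change
Constraint 4 (W < Y) on D(W)={3,5} D(Y)={7,10}: no change
So after all 4 constraints: D(W) = {3,5}

Answer: {3,5}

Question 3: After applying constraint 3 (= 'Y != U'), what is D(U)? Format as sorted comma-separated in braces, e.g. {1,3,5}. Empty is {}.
Constraint 1 (U != Y) on D(U)={3,4,5,7,9,10} D(Y)={3,7,10}: no change
Constraint 2 (W + U = Y) on D(W)={3,5,8,9,10} D(U)={3,4,5,7,9,10} D(Y)={3,7,10}: W {3,5,8,9,10}->{3,5}; U {3,4,5,7,9,10}->{4,5,7}; Y {3,7,10}->{7,10}
Constraint 3 (Y != U) on D(Y)={7,10} D(U)={4,5,7}: no change
So after constraint 3: D(U) = {4,5,7}

Answer: {4,5,7}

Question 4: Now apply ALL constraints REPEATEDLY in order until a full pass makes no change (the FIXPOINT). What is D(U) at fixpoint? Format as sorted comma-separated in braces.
Answer: {4,5,7}

Derivation:
pass 0 (initial): D(U)={3,4,5,7,9,10}
pass 1: U {3,4,5,7,9,10}->{4,5,7}; W {3,5,8,9,10}->{3,5}; Y {3,7,10}->{7,10}
pass 2: no change
Fixpoint after 2 passes: D(U) = {4,5,7}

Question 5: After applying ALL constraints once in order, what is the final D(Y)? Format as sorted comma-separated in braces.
Constraint 1 (U != Y) on D(U)={3,4,5,7,9,10} D(Y)={3,7,10}: no change
Constraint 2 (W + U = Y) on D(W)={3,5,8,9,10} D(U)={3,4,5,7,9,10} D(Y)={3,7,10}: W {3,5,8,9,10}->{3,5}; U {3,4,5,7,9,10}->{4,5,7}; Y {3,7,10}->{7,10}
Constraint 3 (Y != U) on D(Y)={7,10} D(U)={4,5,7}: no change
Constraint 4 (W < Y) on D(W)={3,5} D(Y)={7,10}: no change
So after all 4 constraints: D(Y) = {7,10}

Answer: {7,10}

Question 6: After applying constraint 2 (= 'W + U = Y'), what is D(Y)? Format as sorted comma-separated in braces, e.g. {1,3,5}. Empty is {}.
Constraint 1 (U != Y) on D(U)={3,4,5,7,9,10} D(Y)={3,7,10}: no change
Constraint 2 (W + U = Y) on D(W)={3,5,8,9,10} D(U)={3,4,5,7,9,10} D(Y)={3,7,10}: W {3,5,8,9,10}->{3,5}; U {3,4,5,7,9,10}->{4,5,7}; Y {3,7,10}->{7,10}
So after constraint 2: D(Y) = {7,10}

Answer: {7,10}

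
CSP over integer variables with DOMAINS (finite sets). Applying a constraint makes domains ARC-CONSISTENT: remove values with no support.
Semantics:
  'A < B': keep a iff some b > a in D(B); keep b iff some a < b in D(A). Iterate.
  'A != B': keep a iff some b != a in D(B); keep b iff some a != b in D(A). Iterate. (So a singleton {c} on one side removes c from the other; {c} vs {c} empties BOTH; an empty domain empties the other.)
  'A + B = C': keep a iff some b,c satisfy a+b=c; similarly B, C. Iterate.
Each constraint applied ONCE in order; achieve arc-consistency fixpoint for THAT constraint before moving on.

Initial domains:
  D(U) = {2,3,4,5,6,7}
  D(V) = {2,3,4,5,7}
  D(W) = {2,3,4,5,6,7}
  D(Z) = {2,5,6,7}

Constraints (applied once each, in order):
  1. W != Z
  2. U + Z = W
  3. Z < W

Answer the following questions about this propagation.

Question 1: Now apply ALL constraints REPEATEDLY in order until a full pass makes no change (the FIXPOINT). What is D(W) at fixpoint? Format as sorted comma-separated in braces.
pass 0 (initial): D(W)={2,3,4,5,6,7}
pass 1: U {2,3,4,5,6,7}->{2,3,4,5}; W {2,3,4,5,6,7}->{4,5,6,7}; Z {2,5,6,7}->{2,5}
pass 2: no change
Fixpoint after 2 passes: D(W) = {4,5,6,7}

Answer: {4,5,6,7}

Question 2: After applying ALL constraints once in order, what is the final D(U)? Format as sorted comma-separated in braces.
Constraint 1 (W != Z) on D(W)={2,3,4,5,6,7} D(Z)={2,5,6,7}: no change
Constraint 2 (U + Z = W) on D(U)={2,3,4,5,6,7} D(Z)={2,5,6,7} D(W)={2,3,4,5,6,7}: U {2,3,4,5,6,7}->{2,3,4,5}; Z {2,5,6,7}->{2,5}; W {2,3,4,5,6,7}->{4,5,6,7}
Constraint 3 (Z < W) on D(Z)={2,5} D(W)={4,5,6,7}: no change
So after all 3 constraints: D(U) = {2,3,4,5}

Answer: {2,3,4,5}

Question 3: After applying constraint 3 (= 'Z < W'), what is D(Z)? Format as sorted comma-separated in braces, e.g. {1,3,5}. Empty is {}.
Constraint 1 (W != Z) on D(W)={2,3,4,5,6,7} D(Z)={2,5,6,7}: no change
Constraint 2 (U + Z = W) on D(U)={2,3,4,5,6,7} D(Z)={2,5,6,7} D(W)={2,3,4,5,6,7}: U {2,3,4,5,6,7}->{2,3,4,5}; Z {2,5,6,7}->{2,5}; W {2,3,4,5,6,7}->{4,5,6,7}
Constraint 3 (Z < W) on D(Z)={2,5} D(W)={4,5,6,7}: no change
So after constraint 3: D(Z) = {2,5}

Answer: {2,5}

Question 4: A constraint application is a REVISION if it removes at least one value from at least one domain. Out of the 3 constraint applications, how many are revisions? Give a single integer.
Constraint 1 (W != Z) on D(W)={2,3,4,5,6,7} D(Z)={2,5,6,7}: no change => not a revision
Constraint 2 (U + Z = W) on D(U)={2,3,4,5,6,7} D(Z)={2,5,6,7} D(W)={2,3,4,5,6,7}: U {2,3,4,5,6,7}->{2,3,4,5}; Z {2,5,6,7}->{2,5}; W {2,3,4,5,6,7}->{4,5,6,7} => REVISION
Constraint 3 (Z < W) on D(Z)={2,5} D(W)={4,5,6,7}: no change => not a revision
Total revisions = 1

Answer: 1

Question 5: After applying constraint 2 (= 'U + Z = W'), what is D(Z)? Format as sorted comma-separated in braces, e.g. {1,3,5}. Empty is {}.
Constraint 1 (W != Z) on D(W)={2,3,4,5,6,7} D(Z)={2,5,6,7}: no change
Constraint 2 (U + Z = W) on D(U)={2,3,4,5,6,7} D(Z)={2,5,6,7} D(W)={2,3,4,5,6,7}: U {2,3,4,5,6,7}->{2,3,4,5}; Z {2,5,6,7}->{2,5}; W {2,3,4,5,6,7}->{4,5,6,7}
So after constraint 2: D(Z) = {2,5}

Answer: {2,5}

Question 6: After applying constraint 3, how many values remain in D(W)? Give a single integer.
Constraint 1 (W != Z) on D(W)={2,3,4,5,6,7} D(Z)={2,5,6,7}: no change
Constraint 2 (U + Z = W) on D(U)={2,3,4,5,6,7} D(Z)={2,5,6,7} D(W)={2,3,4,5,6,7}: U {2,3,4,5,6,7}->{2,3,4,5}; Z {2,5,6,7}->{2,5}; W {2,3,4,5,6,7}->{4,5,6,7}
Constraint 3 (Z < W) on D(Z)={2,5} D(W)={4,5,6,7}: no change
So after constraint 3: D(W)={4,5,6,7}, size = 4

Answer: 4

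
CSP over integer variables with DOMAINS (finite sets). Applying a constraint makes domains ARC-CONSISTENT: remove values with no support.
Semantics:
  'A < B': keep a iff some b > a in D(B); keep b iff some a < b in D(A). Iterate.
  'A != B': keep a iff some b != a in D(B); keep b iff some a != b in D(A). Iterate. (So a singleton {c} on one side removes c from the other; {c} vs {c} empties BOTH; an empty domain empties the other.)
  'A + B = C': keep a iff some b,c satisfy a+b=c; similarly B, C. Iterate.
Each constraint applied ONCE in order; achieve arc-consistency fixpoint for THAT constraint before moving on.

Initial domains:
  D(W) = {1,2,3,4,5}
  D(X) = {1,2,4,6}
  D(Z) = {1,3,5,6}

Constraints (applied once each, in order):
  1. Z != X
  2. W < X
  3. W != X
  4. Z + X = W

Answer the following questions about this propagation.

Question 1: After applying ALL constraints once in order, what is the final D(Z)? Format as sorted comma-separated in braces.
Constraint 1 (Z != X) on D(Z)={1,3,5,6} D(X)={1,2,4,6}: no change
Constraint 2 (W < X) on D(W)={1,2,3,4,5} D(X)={1,2,4,6}: X {1,2,4,6}->{2,4,6}
Constraint 3 (W != X) on D(W)={1,2,3,4,5} D(X)={2,4,6}: no change
Constraint 4 (Z + X = W) on D(Z)={1,3,5,6} D(X)={2,4,6} D(W)={1,2,3,4,5}: Z {1,3,5,6}->{1,3}; X {2,4,6}->{2,4}; W {1,2,3,4,5}->{3,5}
So after all 4 constraints: D(Z) = {1,3}

Answer: {1,3}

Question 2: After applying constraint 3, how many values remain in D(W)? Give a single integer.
Answer: 5

Derivation:
Constraint 1 (Z != X) on D(Z)={1,3,5,6} D(X)={1,2,4,6}: no change
Constraint 2 (W < X) on D(W)={1,2,3,4,5} D(X)={1,2,4,6}: X {1,2,4,6}->{2,4,6}
Constraint 3 (W != X) on D(W)={1,2,3,4,5} D(X)={2,4,6}: no change
So after constraint 3: D(W)={1,2,3,4,5}, size = 5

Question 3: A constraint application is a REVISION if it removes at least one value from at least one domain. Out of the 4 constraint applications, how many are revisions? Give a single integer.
Constraint 1 (Z != X) on D(Z)={1,3,5,6} D(X)={1,2,4,6}: no change => not a revision
Constraint 2 (W < X) on D(W)={1,2,3,4,5} D(X)={1,2,4,6}: X {1,2,4,6}->{2,4,6} => REVISION
Constraint 3 (W != X) on D(W)={1,2,3,4,5} D(X)={2,4,6}: no change => not a revision
Constraint 4 (Z + X = W) on D(Z)={1,3,5,6} D(X)={2,4,6} D(W)={1,2,3,4,5}: Z {1,3,5,6}->{1,3}; X {2,4,6}->{2,4}; W {1,2,3,4,5}->{3,5} => REVISION
Total revisions = 2

Answer: 2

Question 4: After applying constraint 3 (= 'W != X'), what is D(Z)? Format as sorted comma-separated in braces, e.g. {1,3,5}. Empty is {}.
Constraint 1 (Z != X) on D(Z)={1,3,5,6} D(X)={1,2,4,6}: no change
Constraint 2 (W < X) on D(W)={1,2,3,4,5} D(X)={1,2,4,6}: X {1,2,4,6}->{2,4,6}
Constraint 3 (W != X) on D(W)={1,2,3,4,5} D(X)={2,4,6}: no change
So after constraint 3: D(Z) = {1,3,5,6}

Answer: {1,3,5,6}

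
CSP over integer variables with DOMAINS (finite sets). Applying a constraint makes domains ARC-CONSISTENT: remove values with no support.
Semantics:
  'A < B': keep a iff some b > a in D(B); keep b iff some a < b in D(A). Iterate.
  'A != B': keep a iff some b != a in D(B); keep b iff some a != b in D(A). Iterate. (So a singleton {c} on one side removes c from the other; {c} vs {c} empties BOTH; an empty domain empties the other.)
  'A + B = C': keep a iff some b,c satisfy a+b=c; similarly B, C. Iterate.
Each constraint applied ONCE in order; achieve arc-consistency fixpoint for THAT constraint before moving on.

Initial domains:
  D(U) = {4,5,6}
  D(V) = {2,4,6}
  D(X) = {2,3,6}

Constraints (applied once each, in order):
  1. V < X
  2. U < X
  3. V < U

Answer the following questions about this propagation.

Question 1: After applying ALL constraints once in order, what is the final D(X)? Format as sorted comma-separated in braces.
Constraint 1 (V < X) on D(V)={2,4,6} D(X)={2,3,6}: V {2,4,6}->{2,4}; X {2,3,6}->{3,6}
Constraint 2 (U < X) on D(U)={4,5,6} D(X)={3,6}: U {4,5,6}->{4,5}; X {3,6}->{6}
Constraint 3 (V < U) on D(V)={2,4} D(U)={4,5}: no change
So after all 3 constraints: D(X) = {6}

Answer: {6}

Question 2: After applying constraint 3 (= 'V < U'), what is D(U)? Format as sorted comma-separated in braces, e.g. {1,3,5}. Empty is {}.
Answer: {4,5}

Derivation:
Constraint 1 (V < X) on D(V)={2,4,6} D(X)={2,3,6}: V {2,4,6}->{2,4}; X {2,3,6}->{3,6}
Constraint 2 (U < X) on D(U)={4,5,6} D(X)={3,6}: U {4,5,6}->{4,5}; X {3,6}->{6}
Constraint 3 (V < U) on D(V)={2,4} D(U)={4,5}: no change
So after constraint 3: D(U) = {4,5}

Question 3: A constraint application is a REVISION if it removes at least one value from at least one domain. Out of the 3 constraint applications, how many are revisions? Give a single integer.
Constraint 1 (V < X) on D(V)={2,4,6} D(X)={2,3,6}: V {2,4,6}->{2,4}; X {2,3,6}->{3,6} => REVISION
Constraint 2 (U < X) on D(U)={4,5,6} D(X)={3,6}: U {4,5,6}->{4,5}; X {3,6}->{6} => REVISION
Constraint 3 (V < U) on D(V)={2,4} D(U)={4,5}: no change => not a revision
Total revisions = 2

Answer: 2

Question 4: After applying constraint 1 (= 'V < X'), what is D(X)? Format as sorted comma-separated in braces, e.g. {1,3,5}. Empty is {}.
Constraint 1 (V < X) on D(V)={2,4,6} D(X)={2,3,6}: V {2,4,6}->{2,4}; X {2,3,6}->{3,6}
So after constraint 1: D(X) = {3,6}

Answer: {3,6}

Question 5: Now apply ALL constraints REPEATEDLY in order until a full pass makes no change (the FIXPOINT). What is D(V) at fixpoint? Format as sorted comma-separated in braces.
Answer: {2,4}

Derivation:
pass 0 (initial): D(V)={2,4,6}
pass 1: U {4,5,6}->{4,5}; V {2,4,6}->{2,4}; X {2,3,6}->{6}
pass 2: no change
Fixpoint after 2 passes: D(V) = {2,4}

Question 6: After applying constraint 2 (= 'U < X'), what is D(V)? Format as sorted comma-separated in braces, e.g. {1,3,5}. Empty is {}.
Constraint 1 (V < X) on D(V)={2,4,6} D(X)={2,3,6}: V {2,4,6}->{2,4}; X {2,3,6}->{3,6}
Constraint 2 (U < X) on D(U)={4,5,6} D(X)={3,6}: U {4,5,6}->{4,5}; X {3,6}->{6}
So after constraint 2: D(V) = {2,4}

Answer: {2,4}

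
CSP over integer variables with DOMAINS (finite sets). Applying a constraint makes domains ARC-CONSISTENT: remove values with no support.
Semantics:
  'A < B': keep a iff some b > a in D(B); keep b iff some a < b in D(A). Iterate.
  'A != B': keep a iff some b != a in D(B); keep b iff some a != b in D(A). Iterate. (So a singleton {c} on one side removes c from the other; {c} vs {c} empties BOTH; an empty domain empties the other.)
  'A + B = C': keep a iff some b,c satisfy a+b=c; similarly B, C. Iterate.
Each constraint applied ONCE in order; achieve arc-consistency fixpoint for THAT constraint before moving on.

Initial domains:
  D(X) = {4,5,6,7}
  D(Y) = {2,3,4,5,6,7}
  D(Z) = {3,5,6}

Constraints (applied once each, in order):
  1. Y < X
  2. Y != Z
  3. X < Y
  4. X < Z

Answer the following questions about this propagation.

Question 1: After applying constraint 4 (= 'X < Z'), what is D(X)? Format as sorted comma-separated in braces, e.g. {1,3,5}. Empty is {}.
Constraint 1 (Y < X) on D(Y)={2,3,4,5,6,7} D(X)={4,5,6,7}: Y {2,3,4,5,6,7}->{2,3,4,5,6}
Constraint 2 (Y != Z) on D(Y)={2,3,4,5,6} D(Z)={3,5,6}: no change
Constraint 3 (X < Y) on D(X)={4,5,6,7} D(Y)={2,3,4,5,6}: X {4,5,6,7}->{4,5}; Y {2,3,4,5,6}->{5,6}
Constraint 4 (X < Z) on D(X)={4,5} D(Z)={3,5,6}: Z {3,5,6}->{5,6}
So after constraint 4: D(X) = {4,5}

Answer: {4,5}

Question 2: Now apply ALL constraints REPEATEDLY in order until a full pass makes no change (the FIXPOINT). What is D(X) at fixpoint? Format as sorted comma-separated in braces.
pass 0 (initial): D(X)={4,5,6,7}
pass 1: X {4,5,6,7}->{4,5}; Y {2,3,4,5,6,7}->{5,6}; Z {3,5,6}->{5,6}
pass 2: X {4,5}->{}; Y {5,6}->{}; Z {5,6}->{}
pass 3: no change
Fixpoint after 3 passes: D(X) = {}

Answer: {}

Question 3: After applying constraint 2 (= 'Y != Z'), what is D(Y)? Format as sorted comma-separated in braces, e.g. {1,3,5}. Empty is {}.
Answer: {2,3,4,5,6}

Derivation:
Constraint 1 (Y < X) on D(Y)={2,3,4,5,6,7} D(X)={4,5,6,7}: Y {2,3,4,5,6,7}->{2,3,4,5,6}
Constraint 2 (Y != Z) on D(Y)={2,3,4,5,6} D(Z)={3,5,6}: no change
So after constraint 2: D(Y) = {2,3,4,5,6}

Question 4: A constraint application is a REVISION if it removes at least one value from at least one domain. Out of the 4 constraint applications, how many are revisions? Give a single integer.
Answer: 3

Derivation:
Constraint 1 (Y < X) on D(Y)={2,3,4,5,6,7} D(X)={4,5,6,7}: Y {2,3,4,5,6,7}->{2,3,4,5,6} => REVISION
Constraint 2 (Y != Z) on D(Y)={2,3,4,5,6} D(Z)={3,5,6}: no change => not a revision
Constraint 3 (X < Y) on D(X)={4,5,6,7} D(Y)={2,3,4,5,6}: X {4,5,6,7}->{4,5}; Y {2,3,4,5,6}->{5,6} => REVISION
Constraint 4 (X < Z) on D(X)={4,5} D(Z)={3,5,6}: Z {3,5,6}->{5,6} => REVISION
Total revisions = 3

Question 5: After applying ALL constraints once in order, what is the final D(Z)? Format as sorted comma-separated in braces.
Constraint 1 (Y < X) on D(Y)={2,3,4,5,6,7} D(X)={4,5,6,7}: Y {2,3,4,5,6,7}->{2,3,4,5,6}
Constraint 2 (Y != Z) on D(Y)={2,3,4,5,6} D(Z)={3,5,6}: no change
Constraint 3 (X < Y) on D(X)={4,5,6,7} D(Y)={2,3,4,5,6}: X {4,5,6,7}->{4,5}; Y {2,3,4,5,6}->{5,6}
Constraint 4 (X < Z) on D(X)={4,5} D(Z)={3,5,6}: Z {3,5,6}->{5,6}
So after all 4 constraints: D(Z) = {5,6}

Answer: {5,6}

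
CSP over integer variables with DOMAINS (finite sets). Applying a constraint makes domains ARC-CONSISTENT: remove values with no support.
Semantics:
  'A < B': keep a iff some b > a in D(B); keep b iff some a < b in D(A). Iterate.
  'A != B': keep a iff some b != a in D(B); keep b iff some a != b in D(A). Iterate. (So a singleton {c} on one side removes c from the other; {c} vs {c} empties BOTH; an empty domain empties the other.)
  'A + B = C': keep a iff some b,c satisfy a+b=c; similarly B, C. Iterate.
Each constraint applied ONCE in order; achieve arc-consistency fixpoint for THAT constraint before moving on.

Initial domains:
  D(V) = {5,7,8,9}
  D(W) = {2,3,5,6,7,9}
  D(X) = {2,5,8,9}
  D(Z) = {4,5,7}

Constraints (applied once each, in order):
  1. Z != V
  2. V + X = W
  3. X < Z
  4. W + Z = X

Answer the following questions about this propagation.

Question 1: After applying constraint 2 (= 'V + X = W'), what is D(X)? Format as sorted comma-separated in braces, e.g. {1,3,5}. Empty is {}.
Answer: {2}

Derivation:
Constraint 1 (Z != V) on D(Z)={4,5,7} D(V)={5,7,8,9}: no change
Constraint 2 (V + X = W) on D(V)={5,7,8,9} D(X)={2,5,8,9} D(W)={2,3,5,6,7,9}: V {5,7,8,9}->{5,7}; X {2,5,8,9}->{2}; W {2,3,5,6,7,9}->{7,9}
So after constraint 2: D(X) = {2}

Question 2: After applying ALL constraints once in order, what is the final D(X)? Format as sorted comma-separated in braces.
Constraint 1 (Z != V) on D(Z)={4,5,7} D(V)={5,7,8,9}: no change
Constraint 2 (V + X = W) on D(V)={5,7,8,9} D(X)={2,5,8,9} D(W)={2,3,5,6,7,9}: V {5,7,8,9}->{5,7}; X {2,5,8,9}->{2}; W {2,3,5,6,7,9}->{7,9}
Constraint 3 (X < Z) on D(X)={2} D(Z)={4,5,7}: no change
Constraint 4 (W + Z = X) on D(W)={7,9} D(Z)={4,5,7} D(X)={2}: W {7,9}->{}; Z {4,5,7}->{}; X {2}->{}
So after all 4 constraints: D(X) = {}

Answer: {}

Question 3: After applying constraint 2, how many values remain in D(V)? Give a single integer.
Answer: 2

Derivation:
Constraint 1 (Z != V) on D(Z)={4,5,7} D(V)={5,7,8,9}: no change
Constraint 2 (V + X = W) on D(V)={5,7,8,9} D(X)={2,5,8,9} D(W)={2,3,5,6,7,9}: V {5,7,8,9}->{5,7}; X {2,5,8,9}->{2}; W {2,3,5,6,7,9}->{7,9}
So after constraint 2: D(V)={5,7}, size = 2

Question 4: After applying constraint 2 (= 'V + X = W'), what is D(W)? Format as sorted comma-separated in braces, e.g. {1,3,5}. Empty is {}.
Constraint 1 (Z != V) on D(Z)={4,5,7} D(V)={5,7,8,9}: no change
Constraint 2 (V + X = W) on D(V)={5,7,8,9} D(X)={2,5,8,9} D(W)={2,3,5,6,7,9}: V {5,7,8,9}->{5,7}; X {2,5,8,9}->{2}; W {2,3,5,6,7,9}->{7,9}
So after constraint 2: D(W) = {7,9}

Answer: {7,9}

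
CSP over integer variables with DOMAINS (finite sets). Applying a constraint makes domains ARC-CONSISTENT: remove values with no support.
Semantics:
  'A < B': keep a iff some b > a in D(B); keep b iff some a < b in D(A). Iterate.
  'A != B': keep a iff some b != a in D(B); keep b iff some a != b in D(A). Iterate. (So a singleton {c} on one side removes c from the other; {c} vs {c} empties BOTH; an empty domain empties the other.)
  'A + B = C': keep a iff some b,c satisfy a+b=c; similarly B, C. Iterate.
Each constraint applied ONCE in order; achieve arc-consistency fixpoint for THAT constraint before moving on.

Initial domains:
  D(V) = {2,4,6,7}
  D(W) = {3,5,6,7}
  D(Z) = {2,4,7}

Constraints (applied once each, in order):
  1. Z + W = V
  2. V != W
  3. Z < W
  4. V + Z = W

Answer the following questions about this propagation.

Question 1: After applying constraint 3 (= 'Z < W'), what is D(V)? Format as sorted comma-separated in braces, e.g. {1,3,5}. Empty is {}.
Constraint 1 (Z + W = V) on D(Z)={2,4,7} D(W)={3,5,6,7} D(V)={2,4,6,7}: Z {2,4,7}->{2,4}; W {3,5,6,7}->{3,5}; V {2,4,6,7}->{7}
Constraint 2 (V != W) on D(V)={7} D(W)={3,5}: no change
Constraint 3 (Z < W) on D(Z)={2,4} D(W)={3,5}: no change
So after constraint 3: D(V) = {7}

Answer: {7}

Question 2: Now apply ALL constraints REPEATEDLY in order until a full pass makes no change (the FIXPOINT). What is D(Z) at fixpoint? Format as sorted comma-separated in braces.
pass 0 (initial): D(Z)={2,4,7}
pass 1: V {2,4,6,7}->{}; W {3,5,6,7}->{}; Z {2,4,7}->{}
pass 2: no change
Fixpoint after 2 passes: D(Z) = {}

Answer: {}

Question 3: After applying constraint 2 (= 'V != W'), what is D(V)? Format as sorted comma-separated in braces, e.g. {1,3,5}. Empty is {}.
Answer: {7}

Derivation:
Constraint 1 (Z + W = V) on D(Z)={2,4,7} D(W)={3,5,6,7} D(V)={2,4,6,7}: Z {2,4,7}->{2,4}; W {3,5,6,7}->{3,5}; V {2,4,6,7}->{7}
Constraint 2 (V != W) on D(V)={7} D(W)={3,5}: no change
So after constraint 2: D(V) = {7}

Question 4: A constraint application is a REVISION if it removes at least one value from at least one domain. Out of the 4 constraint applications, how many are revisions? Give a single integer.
Answer: 2

Derivation:
Constraint 1 (Z + W = V) on D(Z)={2,4,7} D(W)={3,5,6,7} D(V)={2,4,6,7}: Z {2,4,7}->{2,4}; W {3,5,6,7}->{3,5}; V {2,4,6,7}->{7} => REVISION
Constraint 2 (V != W) on D(V)={7} D(W)={3,5}: no change => not a revision
Constraint 3 (Z < W) on D(Z)={2,4} D(W)={3,5}: no change => not a revision
Constraint 4 (V + Z = W) on D(V)={7} D(Z)={2,4} D(W)={3,5}: V {7}->{}; Z {2,4}->{}; W {3,5}->{} => REVISION
Total revisions = 2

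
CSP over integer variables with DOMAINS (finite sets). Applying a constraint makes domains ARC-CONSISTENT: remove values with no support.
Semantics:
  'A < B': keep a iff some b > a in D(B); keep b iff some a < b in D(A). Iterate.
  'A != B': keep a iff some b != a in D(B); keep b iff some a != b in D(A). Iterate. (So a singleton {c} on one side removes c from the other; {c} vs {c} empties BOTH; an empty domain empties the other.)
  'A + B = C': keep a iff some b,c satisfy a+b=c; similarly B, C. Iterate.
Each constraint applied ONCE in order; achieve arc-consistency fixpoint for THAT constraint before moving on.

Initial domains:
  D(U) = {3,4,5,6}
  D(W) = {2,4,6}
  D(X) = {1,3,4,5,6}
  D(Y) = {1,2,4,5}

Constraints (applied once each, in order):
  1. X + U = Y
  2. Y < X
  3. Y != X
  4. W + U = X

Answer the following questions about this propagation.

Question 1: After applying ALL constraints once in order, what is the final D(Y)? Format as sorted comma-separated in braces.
Answer: {}

Derivation:
Constraint 1 (X + U = Y) on D(X)={1,3,4,5,6} D(U)={3,4,5,6} D(Y)={1,2,4,5}: X {1,3,4,5,6}->{1}; U {3,4,5,6}->{3,4}; Y {1,2,4,5}->{4,5}
Constraint 2 (Y < X) on D(Y)={4,5} D(X)={1}: Y {4,5}->{}; X {1}->{}
Constraint 3 (Y != X) on D(Y)={} D(X)={}: no change
Constraint 4 (W + U = X) on D(W)={2,4,6} D(U)={3,4} D(X)={}: W {2,4,6}->{}; U {3,4}->{}
So after all 4 constraints: D(Y) = {}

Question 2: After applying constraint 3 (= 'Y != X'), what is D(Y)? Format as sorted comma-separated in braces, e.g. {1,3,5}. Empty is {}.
Answer: {}

Derivation:
Constraint 1 (X + U = Y) on D(X)={1,3,4,5,6} D(U)={3,4,5,6} D(Y)={1,2,4,5}: X {1,3,4,5,6}->{1}; U {3,4,5,6}->{3,4}; Y {1,2,4,5}->{4,5}
Constraint 2 (Y < X) on D(Y)={4,5} D(X)={1}: Y {4,5}->{}; X {1}->{}
Constraint 3 (Y != X) on D(Y)={} D(X)={}: no change
So after constraint 3: D(Y) = {}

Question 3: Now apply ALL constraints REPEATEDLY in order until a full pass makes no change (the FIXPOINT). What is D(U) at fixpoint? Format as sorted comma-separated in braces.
Answer: {}

Derivation:
pass 0 (initial): D(U)={3,4,5,6}
pass 1: U {3,4,5,6}->{}; W {2,4,6}->{}; X {1,3,4,5,6}->{}; Y {1,2,4,5}->{}
pass 2: no change
Fixpoint after 2 passes: D(U) = {}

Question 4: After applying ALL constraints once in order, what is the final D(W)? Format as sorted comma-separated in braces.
Answer: {}

Derivation:
Constraint 1 (X + U = Y) on D(X)={1,3,4,5,6} D(U)={3,4,5,6} D(Y)={1,2,4,5}: X {1,3,4,5,6}->{1}; U {3,4,5,6}->{3,4}; Y {1,2,4,5}->{4,5}
Constraint 2 (Y < X) on D(Y)={4,5} D(X)={1}: Y {4,5}->{}; X {1}->{}
Constraint 3 (Y != X) on D(Y)={} D(X)={}: no change
Constraint 4 (W + U = X) on D(W)={2,4,6} D(U)={3,4} D(X)={}: W {2,4,6}->{}; U {3,4}->{}
So after all 4 constraints: D(W) = {}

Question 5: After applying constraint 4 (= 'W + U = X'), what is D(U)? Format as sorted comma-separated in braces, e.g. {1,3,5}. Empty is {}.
Constraint 1 (X + U = Y) on D(X)={1,3,4,5,6} D(U)={3,4,5,6} D(Y)={1,2,4,5}: X {1,3,4,5,6}->{1}; U {3,4,5,6}->{3,4}; Y {1,2,4,5}->{4,5}
Constraint 2 (Y < X) on D(Y)={4,5} D(X)={1}: Y {4,5}->{}; X {1}->{}
Constraint 3 (Y != X) on D(Y)={} D(X)={}: no change
Constraint 4 (W + U = X) on D(W)={2,4,6} D(U)={3,4} D(X)={}: W {2,4,6}->{}; U {3,4}->{}
So after constraint 4: D(U) = {}

Answer: {}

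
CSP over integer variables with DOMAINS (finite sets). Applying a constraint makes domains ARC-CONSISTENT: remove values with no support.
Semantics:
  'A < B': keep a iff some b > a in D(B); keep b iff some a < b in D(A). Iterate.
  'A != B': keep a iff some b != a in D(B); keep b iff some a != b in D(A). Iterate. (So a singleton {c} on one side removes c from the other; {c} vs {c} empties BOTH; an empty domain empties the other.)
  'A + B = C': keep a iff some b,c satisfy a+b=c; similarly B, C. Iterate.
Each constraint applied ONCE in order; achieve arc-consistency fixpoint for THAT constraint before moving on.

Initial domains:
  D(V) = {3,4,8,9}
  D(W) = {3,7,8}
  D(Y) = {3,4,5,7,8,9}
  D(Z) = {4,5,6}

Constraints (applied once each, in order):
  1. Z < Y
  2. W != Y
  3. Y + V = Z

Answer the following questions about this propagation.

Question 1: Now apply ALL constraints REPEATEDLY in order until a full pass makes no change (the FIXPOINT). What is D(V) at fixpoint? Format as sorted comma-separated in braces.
pass 0 (initial): D(V)={3,4,8,9}
pass 1: V {3,4,8,9}->{}; Y {3,4,5,7,8,9}->{}; Z {4,5,6}->{}
pass 2: W {3,7,8}->{}
pass 3: no change
Fixpoint after 3 passes: D(V) = {}

Answer: {}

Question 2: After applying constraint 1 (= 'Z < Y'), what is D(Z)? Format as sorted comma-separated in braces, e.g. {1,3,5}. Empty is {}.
Constraint 1 (Z < Y) on D(Z)={4,5,6} D(Y)={3,4,5,7,8,9}: Y {3,4,5,7,8,9}->{5,7,8,9}
So after constraint 1: D(Z) = {4,5,6}

Answer: {4,5,6}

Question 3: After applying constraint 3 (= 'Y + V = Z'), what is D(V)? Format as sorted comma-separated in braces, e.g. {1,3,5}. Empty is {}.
Answer: {}

Derivation:
Constraint 1 (Z < Y) on D(Z)={4,5,6} D(Y)={3,4,5,7,8,9}: Y {3,4,5,7,8,9}->{5,7,8,9}
Constraint 2 (W != Y) on D(W)={3,7,8} D(Y)={5,7,8,9}: no change
Constraint 3 (Y + V = Z) on D(Y)={5,7,8,9} D(V)={3,4,8,9} D(Z)={4,5,6}: Y {5,7,8,9}->{}; V {3,4,8,9}->{}; Z {4,5,6}->{}
So after constraint 3: D(V) = {}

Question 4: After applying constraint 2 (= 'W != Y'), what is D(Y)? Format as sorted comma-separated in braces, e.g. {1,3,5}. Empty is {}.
Answer: {5,7,8,9}

Derivation:
Constraint 1 (Z < Y) on D(Z)={4,5,6} D(Y)={3,4,5,7,8,9}: Y {3,4,5,7,8,9}->{5,7,8,9}
Constraint 2 (W != Y) on D(W)={3,7,8} D(Y)={5,7,8,9}: no change
So after constraint 2: D(Y) = {5,7,8,9}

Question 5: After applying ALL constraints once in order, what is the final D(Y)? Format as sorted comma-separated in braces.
Answer: {}

Derivation:
Constraint 1 (Z < Y) on D(Z)={4,5,6} D(Y)={3,4,5,7,8,9}: Y {3,4,5,7,8,9}->{5,7,8,9}
Constraint 2 (W != Y) on D(W)={3,7,8} D(Y)={5,7,8,9}: no change
Constraint 3 (Y + V = Z) on D(Y)={5,7,8,9} D(V)={3,4,8,9} D(Z)={4,5,6}: Y {5,7,8,9}->{}; V {3,4,8,9}->{}; Z {4,5,6}->{}
So after all 3 constraints: D(Y) = {}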